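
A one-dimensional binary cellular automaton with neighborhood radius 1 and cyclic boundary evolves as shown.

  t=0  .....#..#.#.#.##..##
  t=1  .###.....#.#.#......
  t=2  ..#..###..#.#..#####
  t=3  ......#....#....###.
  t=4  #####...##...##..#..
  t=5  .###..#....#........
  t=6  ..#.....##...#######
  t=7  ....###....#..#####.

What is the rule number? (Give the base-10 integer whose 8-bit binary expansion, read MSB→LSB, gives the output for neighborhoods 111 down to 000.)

  ###|#  b7=1 t=1,i=2
  ##.|.  b6=0 t=0,i=15
  #.#|#  b5=1 t=0,i=9
  #..|.  b4=0 t=0,i=0
  .##|.  b3=0 t=0,i=14
  .#.|.  b2=0 t=0,i=5
  ..#|.  b1=0 t=0,i=4
  ...|#  b0=1 t=0,i=1
  bits 10100001 = 161

161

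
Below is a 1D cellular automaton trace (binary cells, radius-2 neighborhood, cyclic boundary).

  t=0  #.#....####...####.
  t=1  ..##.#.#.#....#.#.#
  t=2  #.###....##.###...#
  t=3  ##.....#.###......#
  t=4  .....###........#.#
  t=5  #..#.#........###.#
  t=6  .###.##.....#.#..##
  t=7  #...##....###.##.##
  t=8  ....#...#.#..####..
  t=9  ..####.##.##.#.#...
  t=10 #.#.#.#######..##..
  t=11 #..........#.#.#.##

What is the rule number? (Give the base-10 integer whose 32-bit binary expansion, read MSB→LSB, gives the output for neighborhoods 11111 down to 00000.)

1314137078

  nb #####: next=.  (t=10,i=8, bit31=0)
  nb ####.: next=#  (t=0,i=9, bit30=1)
  nb ###.#: next=.  (t=0,i=17, bit29=0)
  nb ###..: next=.  (t=0,i=10, bit28=0)
  nb ##.##: next=#  (t=2,i=1, bit27=1)
  nb ##.#.: next=#  (t=0,i=18, bit26=1)
  nb ##..#: next=#  (t=5,i=1, bit25=1)
  nb ##...: next=.  (t=0,i=11, bit24=0)
  nb #.###: next=.  (t=2,i=2, bit23=0)
  nb #.##.: next=#  (t=5,i=18, bit22=1)
  nb #.#.#: next=.  (t=0,i=0, bit21=0)
  nb #.#..: next=#  (t=0,i=2, bit20=1)
  nb #..##: next=.  (t=1,i=1, bit19=0)
  nb #..#.: next=#  (t=5,i=2, bit18=1)
  nb #...#: next=.  (t=0,i=12, bit17=0)
  nb #....: next=.  (t=0,i=4, bit16=0)
  nb .####: next=.  (t=0,i=8, bit15=0)
  nb .###.: next=.  (t=2,i=3, bit14=0)
  nb .##.#: next=#  (t=1,i=3, bit13=1)
  nb .##..: next=.  (t=5,i=0, bit12=0)
  nb .#.##: next=.  (t=3,i=8, bit11=0)
  nb .#.#.: next=.  (t=0,i=1, bit10=0)
  nb .#..#: next=#  (t=1,i=0, bit9=1)
  nb .#...: next=#  (t=0,i=3, bit8=1)
  nb ..###: next=#  (t=0,i=7, bit7=1)
  nb ..##.: next=#  (t=1,i=2, bit6=1)
  nb ..#.#: next=#  (t=1,i=14, bit5=1)
  nb ..#..: next=#  (t=8,i=4, bit4=1)
  nb ...##: next=.  (t=0,i=6, bit3=0)
  nb ...#.: next=#  (t=1,i=13, bit2=1)
  nb ....#: next=#  (t=0,i=5, bit1=1)
  nb .....: next=.  (t=3,i=4, bit0=0)
  bits 01001110010101000010001111110110 = 1314137078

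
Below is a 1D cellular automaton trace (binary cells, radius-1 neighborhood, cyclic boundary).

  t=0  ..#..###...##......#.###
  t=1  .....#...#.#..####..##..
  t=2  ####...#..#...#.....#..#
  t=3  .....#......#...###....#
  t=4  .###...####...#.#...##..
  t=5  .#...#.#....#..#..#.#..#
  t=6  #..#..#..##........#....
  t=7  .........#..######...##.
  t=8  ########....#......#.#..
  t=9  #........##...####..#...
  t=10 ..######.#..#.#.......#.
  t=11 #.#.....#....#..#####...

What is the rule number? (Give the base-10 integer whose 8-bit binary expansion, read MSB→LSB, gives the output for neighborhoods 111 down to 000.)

41

  ###|.  b7=0 t=0,i=6
  ##.|.  b6=0 t=0,i=7
  #.#|#  b5=1 t=0,i=20
  #..|.  b4=0 t=0,i=0
  .##|#  b3=1 t=0,i=5
  .#.|.  b2=0 t=0,i=2
  ..#|.  b1=0 t=0,i=1
  ...|#  b0=1 t=0,i=9
  bits 00101001 = 41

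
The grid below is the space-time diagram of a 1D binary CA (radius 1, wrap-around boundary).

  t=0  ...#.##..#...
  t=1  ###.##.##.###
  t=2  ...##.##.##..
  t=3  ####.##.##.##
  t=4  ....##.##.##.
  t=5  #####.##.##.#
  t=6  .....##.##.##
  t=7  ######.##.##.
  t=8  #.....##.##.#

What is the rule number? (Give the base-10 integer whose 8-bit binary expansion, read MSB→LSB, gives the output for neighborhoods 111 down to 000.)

59

  [7] ### => .  t=1,i=0
  [6] ##. => .  t=0,i=6
  [5] #.# => #  t=0,i=4
  [4] #.. => #  t=0,i=7
  [3] .## => #  t=0,i=5
  [2] .#. => .  t=0,i=3
  [1] ..# => #  t=0,i=2
  [0] ... => #  t=0,i=0
  bits 00111011 = 59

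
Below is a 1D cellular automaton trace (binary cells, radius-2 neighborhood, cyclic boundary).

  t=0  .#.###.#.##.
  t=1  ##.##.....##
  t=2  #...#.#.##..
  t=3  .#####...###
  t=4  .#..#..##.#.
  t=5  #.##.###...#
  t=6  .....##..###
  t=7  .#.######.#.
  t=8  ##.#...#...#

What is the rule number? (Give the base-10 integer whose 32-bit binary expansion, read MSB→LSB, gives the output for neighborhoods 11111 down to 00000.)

  ##### -> .   bit 31 = 0  t=3,i=3
  ####. -> #   bit 30 = 1  t=1,i=0
  ###.# -> .   bit 29 = 0  t=0,i=5
  ###.. -> .   bit 28 = 0  t=3,i=5
  ##.## -> .   bit 27 = 0  t=1,i=2
  ##.#. -> .   bit 26 = 0  t=0,i=6
  ##..# -> #   bit 25 = 1  t=0,i=11
  ##... -> .   bit 24 = 0  t=1,i=5
  #.### -> #   bit 23 = 1  t=0,i=3
  #.##. -> .   bit 22 = 0  t=0,i=9
  #.#.# -> .   bit 21 = 0  t=0,i=7
  #.#.. -> .   bit 20 = 0  t=4,i=10
  #..## -> #   bit 19 = 1  t=4,i=6
  #..#. -> #   bit 18 = 1  t=0,i=0
  #...# -> #   bit 17 = 1  t=2,i=2
  #.... -> #   bit 16 = 1  t=1,i=6
  .#### -> .   bit 15 = 0  t=1,i=11
  .###. -> #   bit 14 = 1  t=0,i=4
  .##.# -> .   bit 13 = 0  t=4,i=8
  .##.. -> #   bit 12 = 1  t=0,i=10
  .#.## -> .   bit 11 = 0  t=0,i=2
  .#.#. -> #   bit 10 = 1  t=2,i=5
  .#..# -> #   bit 9 = 1  t=4,i=2
  .#... -> #   bit 8 = 1  t=2,i=1
  ..### -> .   bit 7 = 0  t=1,i=10
  ..##. -> #   bit 6 = 1  t=4,i=7
  ..#.# -> #   bit 5 = 1  t=0,i=1
  ..#.. -> .   bit 4 = 0  t=2,i=0
  ...## -> #   bit 3 = 1  t=1,i=9
  ...#. -> #   bit 2 = 1  t=2,i=3
  ....# -> #   bit 1 = 1  t=1,i=8
  ..... -> .   bit 0 = 0  t=1,i=7
  bits 01000010100011110101011101101110 = 1116690286

1116690286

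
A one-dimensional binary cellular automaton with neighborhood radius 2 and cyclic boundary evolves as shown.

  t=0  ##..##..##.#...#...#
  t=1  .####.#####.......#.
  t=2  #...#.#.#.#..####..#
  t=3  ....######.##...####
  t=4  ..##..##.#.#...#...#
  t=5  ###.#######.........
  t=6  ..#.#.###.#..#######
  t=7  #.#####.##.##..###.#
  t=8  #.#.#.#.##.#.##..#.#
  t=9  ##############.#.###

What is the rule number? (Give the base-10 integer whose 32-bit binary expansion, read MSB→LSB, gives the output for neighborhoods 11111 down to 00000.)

  #####|#  b31=1 t=1,i=8
  ####.|.  b30=0 t=1,i=3
  ###.#|#  b29=1 t=1,i=4
  ###..|#  b28=1 t=0,i=1
  ##.##|.  b27=0 t=1,i=5
  ##.#.|#  b26=1 t=0,i=10
  ##..#|#  b25=1 t=0,i=2
  ##...|.  b24=0 t=1,i=11
  #.###|#  b23=1 t=1,i=6
  #.##.|#  b22=1 t=3,i=11
  #.#.#|#  b21=1 t=2,i=6
  #.#..|.  b20=0 t=0,i=11
  #..##|#  b19=1 t=0,i=3
  #..#.|.  b18=0 t=6,i=1
  #...#|.  b17=0 t=0,i=13
  #....|.  b16=0 t=1,i=12
  .####|.  b15=0 t=1,i=2
  .###.|.  b14=0 t=0,i=0
  .##.#|#  b13=1 t=0,i=9
  .##..|.  b12=0 t=0,i=5
  .#.##|#  b11=1 t=6,i=5
  .#.#.|#  b10=1 t=2,i=5
  .#..#|#  b9=1 t=1,i=19
  .#...|.  b8=0 t=0,i=12
  ..###|.  b7=0 t=0,i=19
  ..##.|#  b6=1 t=0,i=4
  ..#.#|#  b5=1 t=2,i=4
  ..#..|.  b4=0 t=0,i=15
  ...##|#  b3=1 t=0,i=18
  ...#.|.  b2=0 t=0,i=14
  ....#|#  b1=1 t=1,i=16
  .....|#  b0=1 t=1,i=13
  bits 10110110111010000010111001101011 = 3068669547

3068669547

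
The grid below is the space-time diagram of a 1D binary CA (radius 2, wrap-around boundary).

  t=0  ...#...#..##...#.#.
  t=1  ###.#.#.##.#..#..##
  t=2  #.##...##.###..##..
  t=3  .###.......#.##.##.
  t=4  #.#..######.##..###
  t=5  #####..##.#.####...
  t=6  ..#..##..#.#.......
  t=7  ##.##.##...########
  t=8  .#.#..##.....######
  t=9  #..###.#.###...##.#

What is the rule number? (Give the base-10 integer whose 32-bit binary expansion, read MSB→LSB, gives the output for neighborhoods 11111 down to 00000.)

  ##### -> #   bit 31 = 1  t=1,i=0
  ####. -> .   bit 30 = 0  t=1,i=1
  ###.# -> #   bit 29 = 1  t=1,i=2
  ###.. -> .   bit 28 = 0  t=2,i=12
  ##.## -> .   bit 27 = 0  t=2,i=9
  ##.#. -> #   bit 26 = 1  t=1,i=3
  ##..# -> #   bit 25 = 1  t=2,i=13
  ##... -> .   bit 24 = 0  t=0,i=12
  #.### -> .   bit 23 = 0  t=2,i=10
  #.##. -> #   bit 22 = 1  t=1,i=8
  #.#.# -> .   bit 21 = 0  t=1,i=4
  #.#.. -> #   bit 20 = 1  t=0,i=17
  #..## -> #   bit 19 = 1  t=0,i=9
  #..#. -> .   bit 18 = 0  t=1,i=13
  #...# -> .   bit 17 = 0  t=0,i=5
  #.... -> #   bit 16 = 1  t=0,i=0
  .#### -> .   bit 15 = 0  t=1,i=18
  .###. -> #   bit 14 = 1  t=2,i=11
  .##.# -> .   bit 13 = 0  t=1,i=9
  .##.. -> #   bit 12 = 1  t=0,i=11
  .#.## -> #   bit 11 = 1  t=1,i=7
  .#.#. -> .   bit 10 = 0  t=0,i=16
  .#..# -> #   bit 9 = 1  t=0,i=8
  .#... -> #   bit 8 = 1  t=0,i=4
  ..### -> .   bit 7 = 0  t=1,i=17
  ..##. -> .   bit 6 = 0  t=0,i=10
  ..#.# -> .   bit 5 = 0  t=0,i=15
  ..#.. -> .   bit 4 = 0  t=0,i=3
  ...## -> .   bit 3 = 0  t=2,i=6
  ...#. -> #   bit 2 = 1  t=0,i=2
  ....# -> #   bit 1 = 1  t=0,i=1
  ..... -> #   bit 0 = 1  t=3,i=6
  bits 10100110010110010101101100000111 = 2790873863

2790873863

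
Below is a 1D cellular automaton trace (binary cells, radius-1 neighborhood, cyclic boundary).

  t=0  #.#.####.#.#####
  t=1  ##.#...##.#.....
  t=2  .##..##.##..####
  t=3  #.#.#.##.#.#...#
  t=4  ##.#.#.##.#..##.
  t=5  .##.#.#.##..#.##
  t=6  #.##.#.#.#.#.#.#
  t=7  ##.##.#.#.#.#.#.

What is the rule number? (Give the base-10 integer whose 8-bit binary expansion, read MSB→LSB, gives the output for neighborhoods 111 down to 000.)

  [7] ### => .  t=0,i=5
  [6] ##. => #  t=0,i=0
  [5] #.# => #  t=0,i=1
  [4] #.. => .  t=1,i=4
  [3] .## => .  t=0,i=4
  [2] .#. => .  t=0,i=2
  [1] ..# => #  t=1,i=6
  [0] ... => #  t=1,i=5
  bits 01100011 = 99

99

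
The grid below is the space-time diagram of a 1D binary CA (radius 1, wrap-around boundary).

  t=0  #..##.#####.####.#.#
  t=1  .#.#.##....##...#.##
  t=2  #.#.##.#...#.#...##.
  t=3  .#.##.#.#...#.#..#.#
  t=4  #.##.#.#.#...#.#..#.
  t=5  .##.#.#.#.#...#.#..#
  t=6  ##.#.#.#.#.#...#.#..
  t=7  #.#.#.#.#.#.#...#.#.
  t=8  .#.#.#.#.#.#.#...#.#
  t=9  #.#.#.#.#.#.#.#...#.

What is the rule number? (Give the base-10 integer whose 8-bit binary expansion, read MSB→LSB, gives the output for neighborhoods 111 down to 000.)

56

  [7] ### => .  t=0,i=7
  [6] ##. => .  t=0,i=0
  [5] #.# => #  t=0,i=5
  [4] #.. => #  t=0,i=1
  [3] .## => #  t=0,i=3
  [2] .#. => .  t=0,i=17
  [1] ..# => .  t=0,i=2
  [0] ... => .  t=1,i=8
  bits 00111000 = 56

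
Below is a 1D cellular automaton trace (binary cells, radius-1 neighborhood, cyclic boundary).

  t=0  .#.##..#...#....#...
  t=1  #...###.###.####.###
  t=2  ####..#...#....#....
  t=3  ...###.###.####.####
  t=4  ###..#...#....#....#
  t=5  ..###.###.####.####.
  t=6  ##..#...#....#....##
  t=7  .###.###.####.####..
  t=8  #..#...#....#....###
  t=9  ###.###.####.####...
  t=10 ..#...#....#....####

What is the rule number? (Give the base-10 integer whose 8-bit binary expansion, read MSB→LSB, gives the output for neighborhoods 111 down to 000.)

83

  ###|.  b7=0 t=1,i=5
  ##.|#  b6=1 t=0,i=4
  #.#|.  b5=0 t=0,i=2
  #..|#  b4=1 t=0,i=5
  .##|.  b3=0 t=0,i=3
  .#.|.  b2=0 t=0,i=1
  ..#|#  b1=1 t=0,i=0
  ...|#  b0=1 t=0,i=9
  bits 01010011 = 83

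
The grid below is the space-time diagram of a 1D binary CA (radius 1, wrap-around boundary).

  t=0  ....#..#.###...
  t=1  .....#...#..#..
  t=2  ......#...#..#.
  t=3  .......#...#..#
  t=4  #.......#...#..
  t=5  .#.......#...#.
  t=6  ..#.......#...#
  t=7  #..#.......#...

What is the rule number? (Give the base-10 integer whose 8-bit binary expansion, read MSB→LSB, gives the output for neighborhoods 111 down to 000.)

  ### -> .   bit 7 = 0  t=0,i=10
  ##. -> .   bit 6 = 0  t=0,i=11
  #.# -> .   bit 5 = 0  t=0,i=8
  #.. -> #   bit 4 = 1  t=0,i=5
  .## -> #   bit 3 = 1  t=0,i=9
  .#. -> .   bit 2 = 0  t=0,i=4
  ..# -> .   bit 1 = 0  t=0,i=3
  ... -> .   bit 0 = 0  t=0,i=0
  bits 00011000 = 24

24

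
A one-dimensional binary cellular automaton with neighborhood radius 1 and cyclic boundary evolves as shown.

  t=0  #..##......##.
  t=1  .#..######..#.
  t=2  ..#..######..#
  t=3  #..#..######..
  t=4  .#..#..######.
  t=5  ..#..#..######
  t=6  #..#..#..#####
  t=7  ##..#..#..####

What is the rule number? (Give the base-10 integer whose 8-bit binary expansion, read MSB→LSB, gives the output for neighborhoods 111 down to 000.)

209

  ### -> #   bit 7 = 1  t=1,i=5
  ##. -> #   bit 6 = 1  t=0,i=4
  #.# -> .   bit 5 = 0  t=0,i=13
  #.. -> #   bit 4 = 1  t=0,i=1
  .## -> .   bit 3 = 0  t=0,i=3
  .#. -> .   bit 2 = 0  t=0,i=0
  ..# -> .   bit 1 = 0  t=0,i=2
  ... -> #   bit 0 = 1  t=0,i=6
  bits 11010001 = 209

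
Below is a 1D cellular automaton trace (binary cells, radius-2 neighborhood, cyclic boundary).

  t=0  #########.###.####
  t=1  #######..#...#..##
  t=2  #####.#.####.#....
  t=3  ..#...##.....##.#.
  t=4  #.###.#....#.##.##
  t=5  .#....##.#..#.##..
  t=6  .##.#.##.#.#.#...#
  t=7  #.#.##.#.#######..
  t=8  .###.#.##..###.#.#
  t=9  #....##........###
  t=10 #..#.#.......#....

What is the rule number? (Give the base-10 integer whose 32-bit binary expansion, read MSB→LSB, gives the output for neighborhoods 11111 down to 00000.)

2553687378

  #####|#  b31=1 t=0,i=0
  ####.|.  b30=0 t=0,i=7
  ###.#|.  b29=0 t=0,i=8
  ###..|#  b28=1 t=1,i=6
  ##.##|#  b27=1 t=0,i=9
  ##.#.|.  b26=0 t=2,i=5
  ##..#|.  b25=0 t=1,i=7
  ##...|.  b24=0 t=3,i=8
  #.###|.  b23=0 t=0,i=10
  #.##.|.  b22=0 t=4,i=13
  #.#.#|#  b21=1 t=2,i=6
  #.#..|#  b20=1 t=2,i=13
  #..##|.  b19=0 t=1,i=15
  #..#.|#  b18=1 t=1,i=8
  #...#|#  b17=1 t=1,i=11
  #....|.  b16=0 t=2,i=15
  .####|.  b15=0 t=0,i=15
  .###.|.  b14=0 t=0,i=11
  .##.#|#  b13=1 t=3,i=14
  .##..|.  b12=0 t=3,i=7
  .#.##|#  b11=1 t=2,i=7
  .#.#.|#  b10=1 t=6,i=10
  .#..#|.  b9=0 t=1,i=14
  .#...|#  b8=1 t=1,i=10
  ..###|.  b7=0 t=1,i=16
  ..##.|#  b6=1 t=3,i=6
  ..#.#|.  b5=0 t=4,i=11
  ..#..|#  b4=1 t=1,i=9
  ...##|.  b3=0 t=2,i=17
  ...#.|.  b2=0 t=1,i=12
  ....#|#  b1=1 t=2,i=16
  .....|.  b0=0 t=3,i=10
  bits 10011000001101100010110101010010 = 2553687378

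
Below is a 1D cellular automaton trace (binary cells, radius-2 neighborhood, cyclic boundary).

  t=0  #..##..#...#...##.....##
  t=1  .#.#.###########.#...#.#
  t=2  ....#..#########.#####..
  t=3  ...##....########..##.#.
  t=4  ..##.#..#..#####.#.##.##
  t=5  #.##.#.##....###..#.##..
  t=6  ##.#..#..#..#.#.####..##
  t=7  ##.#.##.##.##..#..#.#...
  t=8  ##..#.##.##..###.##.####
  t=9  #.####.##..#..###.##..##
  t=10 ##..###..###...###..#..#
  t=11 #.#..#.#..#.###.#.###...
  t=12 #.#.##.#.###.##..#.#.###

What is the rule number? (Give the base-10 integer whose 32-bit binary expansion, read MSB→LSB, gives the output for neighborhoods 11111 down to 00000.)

3944114556

  ##### -> #   bit 31 = 1  t=1,i=7
  ####. -> #   bit 30 = 1  t=1,i=14
  ###.# -> #   bit 29 = 1  t=1,i=15
  ###.. -> .   bit 28 = 0  t=0,i=0
  ##.## -> #   bit 27 = 1  t=2,i=16
  ##.#. -> .   bit 26 = 0  t=1,i=16
  ##..# -> #   bit 25 = 1  t=0,i=1
  ##... -> #   bit 24 = 1  t=0,i=17
  #.### -> .   bit 23 = 0  t=1,i=5
  #.##. -> .   bit 22 = 0  t=4,i=19
  #.#.# -> .   bit 21 = 0  t=1,i=1
  #.#.. -> #   bit 20 = 1  t=1,i=17
  #..## -> .   bit 19 = 0  t=0,i=2
  #..#. -> #   bit 18 = 1  t=0,i=6
  #...# -> #   bit 17 = 1  t=0,i=9
  #.... -> .   bit 16 = 0  t=0,i=18
  .#### -> .   bit 15 = 0  t=1,i=6
  .###. -> #   bit 14 = 1  t=0,i=23
  .##.# -> #   bit 13 = 1  t=3,i=20
  .##.. -> .   bit 12 = 0  t=0,i=4
  .#.## -> #   bit 11 = 1  t=1,i=4
  .#.#. -> .   bit 10 = 0  t=1,i=0
  .#..# -> .   bit 9 = 0  t=2,i=5
  .#... -> #   bit 8 = 1  t=0,i=8
  ..### -> .   bit 7 = 0  t=0,i=22
  ..##. -> #   bit 6 = 1  t=0,i=3
  ..#.# -> #   bit 5 = 1  t=1,i=21
  ..#.. -> #   bit 4 = 1  t=0,i=7
  ...## -> #   bit 3 = 1  t=0,i=14
  ...#. -> #   bit 2 = 1  t=0,i=10
  ....# -> .   bit 1 = 0  t=0,i=20
  ..... -> .   bit 0 = 0  t=0,i=19
  bits 11101011000101100110100101111100 = 3944114556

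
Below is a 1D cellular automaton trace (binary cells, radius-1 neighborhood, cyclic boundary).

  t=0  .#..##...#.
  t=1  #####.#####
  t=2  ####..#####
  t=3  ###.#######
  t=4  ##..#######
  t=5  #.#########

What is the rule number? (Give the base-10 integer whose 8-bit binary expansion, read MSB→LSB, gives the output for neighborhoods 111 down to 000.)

  [7] ### => #  t=1,i=0
  [6] ##. => .  t=0,i=5
  [5] #.# => .  t=1,i=5
  [4] #.. => #  t=0,i=2
  [3] .## => #  t=0,i=4
  [2] .#. => #  t=0,i=1
  [1] ..# => #  t=0,i=0
  [0] ... => #  t=0,i=7
  bits 10011111 = 159

159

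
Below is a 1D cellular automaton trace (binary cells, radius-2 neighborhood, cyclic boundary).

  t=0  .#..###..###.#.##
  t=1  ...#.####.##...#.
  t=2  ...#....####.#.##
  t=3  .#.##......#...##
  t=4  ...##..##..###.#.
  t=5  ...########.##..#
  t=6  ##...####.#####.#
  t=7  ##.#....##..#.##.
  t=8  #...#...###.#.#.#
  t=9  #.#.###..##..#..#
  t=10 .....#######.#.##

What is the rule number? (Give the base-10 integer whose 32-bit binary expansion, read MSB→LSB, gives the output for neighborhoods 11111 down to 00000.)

  #####|#  b31=1 t=5,i=5
  ####.|.  b30=0 t=1,i=7
  ###.#|#  b29=1 t=0,i=11
  ###..|#  b28=1 t=0,i=6
  ##.##|#  b27=1 t=1,i=9
  ##.#.|.  b26=0 t=0,i=0
  ##..#|#  b25=1 t=0,i=7
  ##...|.  b24=0 t=1,i=12
  #.###|.  b23=0 t=1,i=5
  #.##.|#  b22=1 t=0,i=15
  #.#.#|.  b21=0 t=0,i=13
  #.#..|.  b20=0 t=0,i=1
  #..##|#  b19=1 t=0,i=3
  #..#.|.  b18=0 t=5,i=15
  #...#|#  b17=1 t=1,i=13
  #....|.  b16=0 t=1,i=0
  .####|.  b15=0 t=1,i=6
  .###.|#  b14=1 t=0,i=5
  .##.#|.  b13=0 t=0,i=16
  .##..|#  b12=1 t=1,i=11
  .#.##|.  b11=0 t=0,i=14
  .#.#.|#  b10=1 t=8,i=13
  .#..#|.  b9=0 t=0,i=2
  .#...|#  b8=1 t=1,i=16
  ..###|.  b7=0 t=0,i=4
  ..##.|#  b6=1 t=3,i=15
  ..#.#|#  b5=1 t=1,i=3
  ..#..|#  b4=1 t=1,i=15
  ...##|.  b3=0 t=2,i=7
  ...#.|.  b2=0 t=1,i=2
  ....#|.  b1=0 t=1,i=1
  .....|#  b0=1 t=3,i=7
  bits 10111010010010100101010101110001 = 3125433713

3125433713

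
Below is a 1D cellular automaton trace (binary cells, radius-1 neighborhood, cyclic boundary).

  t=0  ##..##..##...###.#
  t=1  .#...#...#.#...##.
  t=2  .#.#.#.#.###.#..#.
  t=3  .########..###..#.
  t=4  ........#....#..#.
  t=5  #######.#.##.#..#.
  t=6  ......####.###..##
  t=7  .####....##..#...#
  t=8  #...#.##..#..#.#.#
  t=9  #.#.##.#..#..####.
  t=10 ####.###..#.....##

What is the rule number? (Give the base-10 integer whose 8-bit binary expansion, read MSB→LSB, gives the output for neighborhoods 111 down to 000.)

  nb ###: next=.  (t=0,i=0, bit7=0)
  nb ##.: next=#  (t=0,i=1, bit6=1)
  nb #.#: next=#  (t=0,i=16, bit5=1)
  nb #..: next=.  (t=0,i=2, bit4=0)
  nb .##: next=.  (t=0,i=4, bit3=0)
  nb .#.: next=#  (t=1,i=1, bit2=1)
  nb ..#: next=.  (t=0,i=3, bit1=0)
  nb ...: next=#  (t=0,i=11, bit0=1)
  bits 01100101 = 101

101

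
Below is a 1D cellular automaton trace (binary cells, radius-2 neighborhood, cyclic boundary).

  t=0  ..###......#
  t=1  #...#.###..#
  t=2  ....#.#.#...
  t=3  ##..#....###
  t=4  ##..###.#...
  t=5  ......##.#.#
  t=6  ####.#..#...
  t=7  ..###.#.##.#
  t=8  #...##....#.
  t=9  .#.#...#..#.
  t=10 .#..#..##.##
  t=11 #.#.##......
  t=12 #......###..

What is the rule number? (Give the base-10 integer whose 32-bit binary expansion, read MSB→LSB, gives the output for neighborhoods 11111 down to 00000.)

1954612025

  #####|.  b31=0 t=3,i=11
  ####.|#  b30=1 t=3,i=0
  ###.#|#  b29=1 t=4,i=6
  ###..|#  b28=1 t=0,i=4
  ##.##|.  b27=0 t=10,i=9
  ##.#.|#  b26=1 t=4,i=7
  ##..#|.  b25=0 t=1,i=9
  ##...|.  b24=0 t=0,i=5
  #.###|#  b23=1 t=1,i=6
  #.##.|.  b22=0 t=7,i=8
  #.#.#|.  b21=0 t=2,i=6
  #.#..|.  b20=0 t=2,i=8
  #..##|.  b19=0 t=0,i=1
  #..#.|.  b18=0 t=3,i=3
  #...#|.  b17=0 t=1,i=2
  #....|#  b16=1 t=0,i=6
  .####|.  b15=0 t=3,i=10
  .###.|.  b14=0 t=0,i=3
  .##.#|.  b13=0 t=5,i=7
  .##..|.  b12=0 t=1,i=0
  .#.##|.  b11=0 t=1,i=5
  .#.#.|.  b10=0 t=2,i=5
  .#..#|#  b9=1 t=0,i=0
  .#...|#  b8=1 t=2,i=9
  ..###|.  b7=0 t=0,i=2
  ..##.|.  b6=0 t=1,i=11
  ..#.#|#  b5=1 t=1,i=4
  ..#..|#  b4=1 t=0,i=11
  ...##|#  b3=1 t=3,i=8
  ...#.|.  b2=0 t=0,i=10
  ....#|.  b1=0 t=0,i=9
  .....|#  b0=1 t=0,i=7
  bits 01110100100000010000001100111001 = 1954612025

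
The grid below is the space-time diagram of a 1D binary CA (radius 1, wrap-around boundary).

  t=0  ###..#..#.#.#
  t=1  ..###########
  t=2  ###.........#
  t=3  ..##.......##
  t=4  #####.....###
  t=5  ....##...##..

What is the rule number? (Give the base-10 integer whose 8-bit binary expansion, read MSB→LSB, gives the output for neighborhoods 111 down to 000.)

126

  ###|.  b7=0 t=0,i=0
  ##.|#  b6=1 t=0,i=2
  #.#|#  b5=1 t=0,i=9
  #..|#  b4=1 t=0,i=3
  .##|#  b3=1 t=0,i=12
  .#.|#  b2=1 t=0,i=5
  ..#|#  b1=1 t=0,i=4
  ...|.  b0=0 t=2,i=4
  bits 01111110 = 126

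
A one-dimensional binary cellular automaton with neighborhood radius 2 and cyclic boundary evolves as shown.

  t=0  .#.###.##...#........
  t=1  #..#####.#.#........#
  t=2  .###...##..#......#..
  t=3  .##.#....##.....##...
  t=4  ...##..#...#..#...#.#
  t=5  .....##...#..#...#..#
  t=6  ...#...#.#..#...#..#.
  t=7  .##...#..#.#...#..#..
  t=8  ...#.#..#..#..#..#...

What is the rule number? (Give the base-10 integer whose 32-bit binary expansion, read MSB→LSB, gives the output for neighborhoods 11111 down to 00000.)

802963590

  [31] ##### => .  t=1,i=5
  [30] ####. => .  t=1,i=6
  [29] ###.# => #  t=0,i=5
  [28] ###.. => .  t=2,i=3
  [27] ##.## => #  t=0,i=6
  [26] ##.#. => #  t=1,i=8
  [25] ##..# => #  t=1,i=1
  [24] ##... => #  t=0,i=9
  [23] #.### => #  t=0,i=3
  [22] #.##. => #  t=0,i=7
  [21] #.#.# => .  t=1,i=9
  [20] #.#.. => #  t=1,i=11
  [19] #..## => #  t=1,i=2
  [18] #..#. => #  t=2,i=10
  [17] #...# => .  t=0,i=10
  [16] #.... => .  t=0,i=14
  [15] .#### => .  t=1,i=4
  [14] .###. => #  t=0,i=4
  [13] .##.# => .  t=3,i=2
  [12] .##.. => .  t=0,i=8
  [11] .#.## => .  t=0,i=2
  [10] .#.#. => .  t=1,i=10
  [9] .#..# => .  t=4,i=12
  [8] .#... => .  t=0,i=13
  [7] ..### => #  t=1,i=3
  [6] ..##. => .  t=1,i=20
  [5] ..#.# => .  t=0,i=1
  [4] ..#.. => .  t=0,i=12
  [3] ...## => .  t=1,i=19
  [2] ...#. => #  t=0,i=0
  [1] ....# => #  t=0,i=20
  [0] ..... => .  t=0,i=15
  bits 00101111110111000100000010000110 = 802963590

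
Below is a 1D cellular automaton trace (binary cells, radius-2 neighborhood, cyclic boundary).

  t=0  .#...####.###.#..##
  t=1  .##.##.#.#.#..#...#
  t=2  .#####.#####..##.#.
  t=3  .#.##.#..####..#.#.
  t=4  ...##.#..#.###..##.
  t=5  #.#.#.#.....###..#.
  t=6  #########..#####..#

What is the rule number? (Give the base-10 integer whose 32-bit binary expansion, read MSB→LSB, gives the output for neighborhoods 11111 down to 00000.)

3664868764

  nb #####: next=#  (t=2,i=3, bit31=1)
  nb ####.: next=#  (t=0,i=7, bit30=1)
  nb ###.#: next=.  (t=0,i=8, bit29=0)
  nb ###..: next=#  (t=2,i=11, bit28=1)
  nb ##.##: next=#  (t=0,i=9, bit27=1)
  nb ##.#.: next=.  (t=0,i=0, bit26=0)
  nb ##..#: next=#  (t=2,i=12, bit25=1)
  nb ##...: next=.  (t=4,i=18, bit24=0)
  nb #.###: next=.  (t=0,i=10, bit23=0)
  nb #.##.: next=#  (t=1,i=1, bit22=1)
  nb #.#.#: next=#  (t=1,i=7, bit21=1)
  nb #.#..: next=#  (t=0,i=1, bit20=1)
  nb #..##: next=.  (t=0,i=16, bit19=0)
  nb #..#.: next=.  (t=1,i=13, bit18=0)
  nb #...#: next=.  (t=0,i=3, bit17=0)
  nb #....: next=#  (t=4,i=0, bit16=1)
  nb .####: next=.  (t=0,i=6, bit15=0)
  nb .###.: next=#  (t=0,i=11, bit14=1)
  nb .##.#: next=#  (t=0,i=18, bit13=1)
  nb .##..: next=#  (t=4,i=17, bit12=1)
  nb .#.##: next=.  (t=1,i=0, bit11=0)
  nb .#.#.: next=#  (t=1,i=8, bit10=1)
  nb .#..#: next=.  (t=0,i=15, bit9=0)
  nb .#...: next=#  (t=0,i=2, bit8=1)
  nb ..###: next=#  (t=0,i=5, bit7=1)
  nb ..##.: next=.  (t=0,i=17, bit6=0)
  nb ..#.#: next=.  (t=1,i=18, bit5=0)
  nb ..#..: next=#  (t=1,i=14, bit4=1)
  nb ...##: next=#  (t=0,i=4, bit3=1)
  nb ...#.: next=#  (t=1,i=17, bit2=1)
  nb ....#: next=.  (t=4,i=1, bit1=0)
  nb .....: next=.  (t=5,i=9, bit0=0)
  bits 11011010011100010111010110011100 = 3664868764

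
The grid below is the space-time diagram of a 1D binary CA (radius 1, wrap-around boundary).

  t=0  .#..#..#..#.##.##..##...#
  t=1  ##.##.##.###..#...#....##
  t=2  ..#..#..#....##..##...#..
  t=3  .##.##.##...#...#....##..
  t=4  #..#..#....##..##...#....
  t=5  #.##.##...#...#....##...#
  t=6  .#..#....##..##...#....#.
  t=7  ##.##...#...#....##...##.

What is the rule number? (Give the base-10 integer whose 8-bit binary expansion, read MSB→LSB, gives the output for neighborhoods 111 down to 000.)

  nb ###: next=.  (t=1,i=0, bit7=0)
  nb ##.: next=.  (t=0,i=13, bit6=0)
  nb #.#: next=#  (t=0,i=0, bit5=1)
  nb #..: next=.  (t=0,i=2, bit4=0)
  nb .##: next=.  (t=0,i=12, bit3=0)
  nb .#.: next=#  (t=0,i=1, bit2=1)
  nb ..#: next=#  (t=0,i=3, bit1=1)
  nb ...: next=.  (t=0,i=22, bit0=0)
  bits 00100110 = 38

38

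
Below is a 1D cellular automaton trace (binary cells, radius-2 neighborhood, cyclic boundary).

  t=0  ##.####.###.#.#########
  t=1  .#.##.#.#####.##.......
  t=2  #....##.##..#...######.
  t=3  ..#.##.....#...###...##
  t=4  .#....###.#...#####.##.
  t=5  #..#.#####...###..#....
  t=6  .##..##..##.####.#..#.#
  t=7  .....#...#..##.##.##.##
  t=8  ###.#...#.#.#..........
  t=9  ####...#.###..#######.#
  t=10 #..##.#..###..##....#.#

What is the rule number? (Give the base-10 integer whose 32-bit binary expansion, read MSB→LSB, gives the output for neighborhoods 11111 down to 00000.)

  #####|.  b31=0 t=0,i=16
  ####.|.  b30=0 t=0,i=0
  ###.#|#  b29=1 t=0,i=1
  ###..|#  b28=1 t=3,i=17
  ##.##|.  b27=0 t=0,i=2
  ##.#.|#  b26=1 t=0,i=11
  ##..#|.  b25=0 t=2,i=10
  ##...|#  b24=1 t=1,i=16
  #.###|#  b23=1 t=0,i=3
  #.##.|.  b22=0 t=1,i=3
  #.#.#|#  b21=1 t=0,i=12
  #.#..|.  b20=0 t=2,i=0
  #..##|.  b19=0 t=6,i=4
  #..#.|#  b18=1 t=2,i=11
  #...#|.  b17=0 t=2,i=14
  #....|#  b16=1 t=1,i=17
  .####|#  b15=1 t=0,i=4
  .###.|#  b14=1 t=0,i=9
  .##.#|.  b13=0 t=1,i=4
  .##..|.  b12=0 t=1,i=15
  .#.##|.  b11=0 t=0,i=13
  .#.#.|#  b10=1 t=6,i=21
  .#..#|#  b9=1 t=5,i=1
  .#...|.  b8=0 t=2,i=1
  ..###|#  b7=1 t=2,i=16
  ..##.|#  b6=1 t=2,i=5
  ..#.#|.  b5=0 t=1,i=1
  ..#..|.  b4=0 t=2,i=12
  ...##|#  b3=1 t=2,i=4
  ...#.|#  b2=1 t=1,i=0
  ....#|.  b1=0 t=1,i=22
  .....|#  b0=1 t=1,i=18
  bits 00110101101001011100011011001101 = 900056781

900056781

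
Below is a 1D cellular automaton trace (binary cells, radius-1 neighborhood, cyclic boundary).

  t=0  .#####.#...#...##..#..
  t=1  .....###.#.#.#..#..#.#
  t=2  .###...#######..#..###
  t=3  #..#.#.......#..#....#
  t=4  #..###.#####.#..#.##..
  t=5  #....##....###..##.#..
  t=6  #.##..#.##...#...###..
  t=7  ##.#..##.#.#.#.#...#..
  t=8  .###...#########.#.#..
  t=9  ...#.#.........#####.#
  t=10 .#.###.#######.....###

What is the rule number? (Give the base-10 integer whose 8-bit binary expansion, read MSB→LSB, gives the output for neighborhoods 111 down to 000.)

  nb ###: next=.  (t=0,i=2, bit7=0)
  nb ##.: next=#  (t=0,i=5, bit6=1)
  nb #.#: next=#  (t=0,i=6, bit5=1)
  nb #..: next=.  (t=0,i=8, bit4=0)
  nb .##: next=.  (t=0,i=1, bit3=0)
  nb .#.: next=#  (t=0,i=7, bit2=1)
  nb ..#: next=.  (t=0,i=0, bit1=0)
  nb ...: next=#  (t=0,i=9, bit0=1)
  bits 01100101 = 101

101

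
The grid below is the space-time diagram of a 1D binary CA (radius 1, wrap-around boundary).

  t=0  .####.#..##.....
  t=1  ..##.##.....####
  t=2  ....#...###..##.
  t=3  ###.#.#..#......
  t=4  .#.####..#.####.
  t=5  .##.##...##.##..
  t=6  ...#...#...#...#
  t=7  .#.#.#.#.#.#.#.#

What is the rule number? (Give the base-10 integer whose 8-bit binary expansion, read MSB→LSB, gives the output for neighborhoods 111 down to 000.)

165

  ### -> #   bit 7 = 1  t=0,i=2
  ##. -> .   bit 6 = 0  t=0,i=4
  #.# -> #   bit 5 = 1  t=0,i=5
  #.. -> .   bit 4 = 0  t=0,i=7
  .## -> .   bit 3 = 0  t=0,i=1
  .#. -> #   bit 2 = 1  t=0,i=6
  ..# -> .   bit 1 = 0  t=0,i=0
  ... -> #   bit 0 = 1  t=0,i=12
  bits 10100101 = 165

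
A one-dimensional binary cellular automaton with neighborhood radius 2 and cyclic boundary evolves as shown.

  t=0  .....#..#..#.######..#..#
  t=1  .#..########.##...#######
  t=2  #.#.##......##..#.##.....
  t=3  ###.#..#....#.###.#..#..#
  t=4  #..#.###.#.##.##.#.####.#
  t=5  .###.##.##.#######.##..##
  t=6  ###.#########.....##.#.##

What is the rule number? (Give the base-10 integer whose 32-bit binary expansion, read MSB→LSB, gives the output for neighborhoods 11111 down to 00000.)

  ##### -> .   bit 31 = 0  t=0,i=15
  ####. -> .   bit 30 = 0  t=0,i=17
  ###.# -> .   bit 29 = 0  t=1,i=11
  ###.. -> #   bit 28 = 1  t=0,i=18
  ##.## -> #   bit 27 = 1  t=1,i=12
  ##.#. -> #   bit 26 = 1  t=1,i=0
  ##..# -> #   bit 25 = 1  t=0,i=19
  ##... -> .   bit 24 = 0  t=1,i=15
  #.### -> #   bit 23 = 1  t=0,i=13
  #.##. -> #   bit 22 = 1  t=1,i=13
  #.#.# -> #   bit 21 = 1  t=2,i=2
  #.#.. -> .   bit 20 = 0  t=1,i=1
  #..## -> .   bit 19 = 0  t=1,i=3
  #..#. -> #   bit 18 = 1  t=0,i=7
  #...# -> #   bit 17 = 1  t=1,i=16
  #.... -> #   bit 16 = 1  t=0,i=1
  .#### -> #   bit 15 = 1  t=0,i=14
  .###. -> #   bit 14 = 1  t=3,i=15
  .##.# -> #   bit 13 = 1  t=4,i=12
  .##.. -> .   bit 12 = 0  t=1,i=14
  .#.## -> .   bit 11 = 0  t=0,i=12
  .#.#. -> #   bit 10 = 1  t=2,i=1
  .#..# -> #   bit 9 = 1  t=0,i=6
  .#... -> .   bit 8 = 0  t=0,i=0
  ..### -> #   bit 7 = 1  t=1,i=4
  ..##. -> #   bit 6 = 1  t=2,i=12
  ..#.# -> #   bit 5 = 1  t=0,i=11
  ..#.. -> #   bit 4 = 1  t=0,i=5
  ...## -> .   bit 3 = 0  t=1,i=17
  ...#. -> #   bit 2 = 1  t=0,i=4
  ....# -> .   bit 1 = 0  t=0,i=3
  ..... -> .   bit 0 = 0  t=0,i=2
  bits 00011110111001111110011011110100 = 518514420

518514420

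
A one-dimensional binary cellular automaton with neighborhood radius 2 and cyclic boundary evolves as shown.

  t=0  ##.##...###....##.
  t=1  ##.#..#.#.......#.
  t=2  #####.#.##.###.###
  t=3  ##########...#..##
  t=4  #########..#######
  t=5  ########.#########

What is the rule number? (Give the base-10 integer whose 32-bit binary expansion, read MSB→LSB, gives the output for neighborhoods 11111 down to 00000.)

3866799029

  #####|#  b31=1 t=2,i=0
  ####.|#  b30=1 t=2,i=3
  ###.#|#  b29=1 t=2,i=4
  ###..|.  b28=0 t=0,i=10
  ##.##|.  b27=0 t=0,i=2
  ##.#.|#  b26=1 t=1,i=2
  ##..#|#  b25=1 t=4,i=9
  ##...|.  b24=0 t=0,i=5
  #.###|.  b23=0 t=2,i=11
  #.##.|#  b22=1 t=0,i=0
  #.#.#|#  b21=1 t=2,i=6
  #.#..|#  b20=1 t=1,i=3
  #..##|#  b19=1 t=3,i=15
  #..#.|.  b18=0 t=1,i=5
  #...#|#  b17=1 t=0,i=6
  #....|.  b16=0 t=0,i=12
  .####|#  b15=1 t=2,i=16
  .###.|.  b14=0 t=0,i=9
  .##.#|#  b13=1 t=0,i=1
  .##..|.  b12=0 t=0,i=4
  .#.##|#  b11=1 t=1,i=17
  .#.#.|.  b10=0 t=1,i=7
  .#..#|#  b9=1 t=1,i=4
  .#...|#  b8=1 t=1,i=9
  ..###|#  b7=1 t=0,i=8
  ..##.|.  b6=0 t=0,i=15
  ..#.#|#  b5=1 t=1,i=6
  ..#..|#  b4=1 t=3,i=13
  ...##|.  b3=0 t=0,i=7
  ...#.|#  b2=1 t=1,i=15
  ....#|.  b1=0 t=0,i=13
  .....|#  b0=1 t=1,i=11
  bits 11100110011110101010101110110101 = 3866799029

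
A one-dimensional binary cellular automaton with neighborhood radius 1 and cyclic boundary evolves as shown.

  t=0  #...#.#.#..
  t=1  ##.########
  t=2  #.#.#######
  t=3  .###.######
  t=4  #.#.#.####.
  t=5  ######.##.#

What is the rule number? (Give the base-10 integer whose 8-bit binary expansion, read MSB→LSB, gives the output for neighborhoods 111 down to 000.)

  [7] ### => #  t=1,i=0
  [6] ##. => .  t=1,i=1
  [5] #.# => #  t=0,i=5
  [4] #.. => #  t=0,i=1
  [3] .## => .  t=1,i=3
  [2] .#. => #  t=0,i=0
  [1] ..# => #  t=0,i=3
  [0] ... => .  t=0,i=2
  bits 10110110 = 182

182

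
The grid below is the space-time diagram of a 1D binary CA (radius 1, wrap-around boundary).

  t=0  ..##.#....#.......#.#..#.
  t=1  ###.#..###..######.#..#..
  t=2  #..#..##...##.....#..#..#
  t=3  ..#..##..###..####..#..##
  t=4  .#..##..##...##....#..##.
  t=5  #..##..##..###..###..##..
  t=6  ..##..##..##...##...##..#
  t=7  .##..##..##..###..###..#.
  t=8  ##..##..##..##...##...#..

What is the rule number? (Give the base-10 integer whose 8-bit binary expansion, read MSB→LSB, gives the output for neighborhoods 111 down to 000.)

43

  [7] ### => .  t=1,i=1
  [6] ##. => .  t=0,i=3
  [5] #.# => #  t=0,i=4
  [4] #.. => .  t=0,i=6
  [3] .## => #  t=0,i=2
  [2] .#. => .  t=0,i=5
  [1] ..# => #  t=0,i=1
  [0] ... => #  t=0,i=0
  bits 00101011 = 43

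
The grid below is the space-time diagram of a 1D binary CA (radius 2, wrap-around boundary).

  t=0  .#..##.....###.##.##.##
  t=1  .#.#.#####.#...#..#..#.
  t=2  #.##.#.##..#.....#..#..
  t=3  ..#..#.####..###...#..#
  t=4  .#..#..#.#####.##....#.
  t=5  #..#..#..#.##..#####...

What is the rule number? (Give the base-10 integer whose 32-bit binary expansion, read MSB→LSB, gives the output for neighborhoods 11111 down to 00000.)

3556578435

  nb #####: next=#  (t=1,i=7, bit31=1)
  nb ####.: next=#  (t=1,i=8, bit30=1)
  nb ###.#: next=.  (t=0,i=13, bit29=0)
  nb ###..: next=#  (t=3,i=10, bit28=1)
  nb ##.##: next=.  (t=0,i=14, bit27=0)
  nb ##.#.: next=.  (t=0,i=0, bit26=0)
  nb ##..#: next=#  (t=2,i=9, bit25=1)
  nb ##...: next=#  (t=0,i=6, bit24=1)
  nb #.###: next=#  (t=1,i=5, bit23=1)
  nb #.##.: next=#  (t=0,i=15, bit22=1)
  nb #.#.#: next=#  (t=1,i=3, bit21=1)
  nb #.#..: next=#  (t=0,i=1, bit20=1)
  nb #..##: next=#  (t=0,i=3, bit19=1)
  nb #..#.: next=#  (t=1,i=0, bit18=1)
  nb #...#: next=.  (t=1,i=13, bit17=0)
  nb #....: next=#  (t=0,i=7, bit16=1)
  nb .####: next=.  (t=1,i=6, bit15=0)
  nb .###.: next=.  (t=0,i=12, bit14=0)
  nb .##.#: next=.  (t=0,i=16, bit13=0)
  nb .##..: next=#  (t=0,i=5, bit12=1)
  nb .#.##: next=.  (t=1,i=4, bit11=0)
  nb .#.#.: next=#  (t=1,i=2, bit10=1)
  nb .#..#: next=.  (t=0,i=2, bit9=0)
  nb .#...: next=.  (t=1,i=12, bit8=0)
  nb ..###: next=#  (t=0,i=11, bit7=1)
  nb ..##.: next=.  (t=0,i=4, bit6=0)
  nb ..#.#: next=.  (t=1,i=1, bit5=0)
  nb ..#..: next=.  (t=1,i=15, bit4=0)
  nb ...##: next=.  (t=0,i=10, bit3=0)
  nb ...#.: next=.  (t=1,i=14, bit2=0)
  nb ....#: next=#  (t=0,i=9, bit1=1)
  nb .....: next=#  (t=0,i=8, bit0=1)
  bits 11010011111111010001010010000011 = 3556578435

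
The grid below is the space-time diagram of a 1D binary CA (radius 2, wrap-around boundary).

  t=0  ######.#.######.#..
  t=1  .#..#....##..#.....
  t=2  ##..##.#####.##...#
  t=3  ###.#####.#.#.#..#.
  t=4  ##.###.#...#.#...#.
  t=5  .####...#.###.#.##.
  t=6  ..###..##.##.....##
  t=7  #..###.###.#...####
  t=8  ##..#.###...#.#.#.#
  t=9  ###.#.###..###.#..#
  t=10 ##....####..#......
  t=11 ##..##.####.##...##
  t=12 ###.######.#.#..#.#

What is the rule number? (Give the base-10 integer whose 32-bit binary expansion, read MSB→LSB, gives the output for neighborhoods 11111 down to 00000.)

1518400894

  [31] ##### => .  t=0,i=2
  [30] ####. => #  t=0,i=4
  [29] ###.# => .  t=0,i=5
  [28] ###.. => #  t=2,i=1
  [27] ##.## => #  t=2,i=6
  [26] ##.#. => .  t=0,i=6
  [25] ##..# => #  t=1,i=11
  [24] ##... => .  t=2,i=15
  [23] #.### => #  t=0,i=9
  [22] #.##. => .  t=2,i=13
  [21] #.#.# => .  t=0,i=7
  [20] #.#.. => .  t=0,i=16
  [19] #..## => .  t=0,i=18
  [18] #..#. => .  t=1,i=3
  [17] #...# => .  t=2,i=16
  [16] #.... => .  t=1,i=6
  [15] .#### => #  t=0,i=1
  [14] .###. => #  t=2,i=0
  [13] .##.# => #  t=2,i=5
  [12] .##.. => #  t=1,i=10
  [11] .#.## => .  t=0,i=8
  [10] .#.#. => #  t=3,i=11
  [9] .#..# => .  t=0,i=17
  [8] .#... => #  t=1,i=5
  [7] ..### => .  t=0,i=0
  [6] ..##. => #  t=1,i=9
  [5] ..#.# => #  t=3,i=17
  [4] ..#.. => #  t=1,i=1
  [3] ...## => #  t=1,i=8
  [2] ...#. => #  t=1,i=0
  [1] ....# => #  t=1,i=7
  [0] ..... => .  t=1,i=16
  bits 01011010100000001111010101111110 = 1518400894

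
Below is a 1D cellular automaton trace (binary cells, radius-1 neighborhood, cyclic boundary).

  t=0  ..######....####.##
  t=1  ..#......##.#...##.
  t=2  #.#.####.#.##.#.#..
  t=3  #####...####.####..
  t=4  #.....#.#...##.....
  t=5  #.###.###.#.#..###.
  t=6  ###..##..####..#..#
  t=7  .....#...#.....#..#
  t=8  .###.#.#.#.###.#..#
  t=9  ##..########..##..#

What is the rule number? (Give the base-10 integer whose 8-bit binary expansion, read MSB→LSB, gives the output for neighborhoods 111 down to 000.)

45

  [7] ### => .  t=0,i=3
  [6] ##. => .  t=0,i=7
  [5] #.# => #  t=0,i=16
  [4] #.. => .  t=0,i=0
  [3] .## => #  t=0,i=2
  [2] .#. => #  t=1,i=2
  [1] ..# => .  t=0,i=1
  [0] ... => #  t=0,i=9
  bits 00101101 = 45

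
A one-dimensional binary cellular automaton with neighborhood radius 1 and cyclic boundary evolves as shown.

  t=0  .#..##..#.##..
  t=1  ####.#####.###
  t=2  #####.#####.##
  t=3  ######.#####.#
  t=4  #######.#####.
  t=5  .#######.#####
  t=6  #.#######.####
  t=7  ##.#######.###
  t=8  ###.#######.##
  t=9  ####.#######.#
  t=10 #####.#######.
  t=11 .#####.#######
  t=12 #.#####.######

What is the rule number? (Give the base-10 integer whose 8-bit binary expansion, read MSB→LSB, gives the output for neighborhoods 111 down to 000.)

  nb ###: next=#  (t=1,i=0, bit7=1)
  nb ##.: next=#  (t=0,i=5, bit6=1)
  nb #.#: next=#  (t=0,i=9, bit5=1)
  nb #..: next=#  (t=0,i=2, bit4=1)
  nb .##: next=.  (t=0,i=4, bit3=0)
  nb .#.: next=#  (t=0,i=1, bit2=1)
  nb ..#: next=#  (t=0,i=0, bit1=1)
  nb ...: next=#  (t=0,i=13, bit0=1)
  bits 11110111 = 247

247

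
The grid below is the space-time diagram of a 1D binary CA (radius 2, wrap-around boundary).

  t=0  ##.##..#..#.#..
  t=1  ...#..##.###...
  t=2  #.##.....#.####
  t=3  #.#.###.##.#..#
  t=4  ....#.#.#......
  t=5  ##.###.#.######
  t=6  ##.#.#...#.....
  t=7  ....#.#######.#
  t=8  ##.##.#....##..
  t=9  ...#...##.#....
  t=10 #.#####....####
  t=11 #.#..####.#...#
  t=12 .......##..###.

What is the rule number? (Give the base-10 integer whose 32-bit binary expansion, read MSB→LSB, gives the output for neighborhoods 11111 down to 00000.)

  nb #####: next=.  (t=2,i=13, bit31=0)
  nb ####.: next=#  (t=2,i=14, bit30=1)
  nb ###.#: next=#  (t=2,i=0, bit29=1)
  nb ###..: next=#  (t=1,i=11, bit28=1)
  nb ##.##: next=.  (t=0,i=2, bit27=0)
  nb ##.#.: next=.  (t=3,i=1, bit26=0)
  nb ##..#: next=.  (t=0,i=5, bit25=0)
  nb ##...: next=#  (t=1,i=12, bit24=1)
  nb #.###: next=#  (t=1,i=9, bit23=1)
  nb #.##.: next=#  (t=0,i=3, bit22=1)
  nb #.#.#: next=.  (t=3,i=2, bit21=0)
  nb #.#..: next=.  (t=0,i=12, bit20=0)
  nb #..##: next=.  (t=0,i=14, bit19=0)
  nb #..#.: next=#  (t=0,i=6, bit18=1)
  nb #...#: next=#  (t=6,i=7, bit17=1)
  nb #....: next=#  (t=1,i=13, bit16=1)
  nb .####: next=.  (t=2,i=12, bit15=0)
  nb .###.: next=.  (t=1,i=10, bit14=0)
  nb .##.#: next=.  (t=0,i=1, bit13=0)
  nb .##..: next=.  (t=0,i=4, bit12=0)
  nb .#.##: next=.  (t=2,i=10, bit11=0)
  nb .#.#.: next=#  (t=0,i=11, bit10=1)
  nb .#..#: next=.  (t=0,i=8, bit9=0)
  nb .#...: next=#  (t=4,i=9, bit8=1)
  nb ..###: next=.  (t=10,i=11, bit7=0)
  nb ..##.: next=.  (t=0,i=0, bit6=0)
  nb ..#.#: next=#  (t=0,i=10, bit5=1)
  nb ..#..: next=#  (t=0,i=7, bit4=1)
  nb ...##: next=#  (t=6,i=14, bit3=1)
  nb ...#.: next=#  (t=1,i=2, bit2=1)
  nb ....#: next=.  (t=1,i=1, bit1=0)
  nb .....: next=#  (t=1,i=0, bit0=1)
  bits 01110001110001110000010100111101 = 1908868413

1908868413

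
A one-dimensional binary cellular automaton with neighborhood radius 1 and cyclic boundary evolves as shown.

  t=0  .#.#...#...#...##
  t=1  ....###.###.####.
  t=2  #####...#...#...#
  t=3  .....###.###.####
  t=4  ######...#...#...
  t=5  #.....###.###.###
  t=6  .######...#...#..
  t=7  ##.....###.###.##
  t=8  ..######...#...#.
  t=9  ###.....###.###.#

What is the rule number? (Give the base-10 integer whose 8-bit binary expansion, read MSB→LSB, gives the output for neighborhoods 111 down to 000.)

27

  ###|.  b7=0 t=1,i=5
  ##.|.  b6=0 t=0,i=16
  #.#|.  b5=0 t=0,i=0
  #..|#  b4=1 t=0,i=4
  .##|#  b3=1 t=0,i=15
  .#.|.  b2=0 t=0,i=1
  ..#|#  b1=1 t=0,i=6
  ...|#  b0=1 t=0,i=5
  bits 00011011 = 27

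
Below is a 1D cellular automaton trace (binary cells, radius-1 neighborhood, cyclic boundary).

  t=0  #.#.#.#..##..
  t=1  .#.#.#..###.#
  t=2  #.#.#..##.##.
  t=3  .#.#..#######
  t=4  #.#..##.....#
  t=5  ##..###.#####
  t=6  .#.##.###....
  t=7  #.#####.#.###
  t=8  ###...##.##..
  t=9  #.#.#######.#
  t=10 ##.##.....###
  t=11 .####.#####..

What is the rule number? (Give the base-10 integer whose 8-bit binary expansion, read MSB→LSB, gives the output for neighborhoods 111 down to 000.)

107

  ###|.  b7=0 t=1,i=9
  ##.|#  b6=1 t=0,i=10
  #.#|#  b5=1 t=0,i=1
  #..|.  b4=0 t=0,i=7
  .##|#  b3=1 t=0,i=9
  .#.|.  b2=0 t=0,i=0
  ..#|#  b1=1 t=0,i=8
  ...|#  b0=1 t=4,i=8
  bits 01101011 = 107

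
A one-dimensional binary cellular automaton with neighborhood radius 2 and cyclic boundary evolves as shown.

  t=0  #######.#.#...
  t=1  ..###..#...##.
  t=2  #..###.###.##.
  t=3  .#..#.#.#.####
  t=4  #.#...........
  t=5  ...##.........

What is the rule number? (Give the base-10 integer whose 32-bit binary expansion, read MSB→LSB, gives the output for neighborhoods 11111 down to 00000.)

2655220560

  nb #####: next=#  (t=0,i=2, bit31=1)
  nb ####.: next=.  (t=0,i=5, bit30=0)
  nb ###.#: next=.  (t=0,i=6, bit29=0)
  nb ###..: next=#  (t=1,i=4, bit28=1)
  nb ##.##: next=#  (t=2,i=6, bit27=1)
  nb ##.#.: next=#  (t=0,i=7, bit26=1)
  nb ##..#: next=#  (t=1,i=5, bit25=1)
  nb ##...: next=.  (t=1,i=13, bit24=0)
  nb #.###: next=.  (t=2,i=7, bit23=0)
  nb #.##.: next=#  (t=2,i=11, bit22=1)
  nb #.#.#: next=.  (t=0,i=8, bit21=0)
  nb #.#..: next=.  (t=0,i=10, bit20=0)
  nb #..##: next=.  (t=2,i=2, bit19=0)
  nb #..#.: next=.  (t=1,i=6, bit18=0)
  nb #...#: next=#  (t=0,i=12, bit17=1)
  nb #....: next=#  (t=4,i=4, bit16=1)
  nb .####: next=.  (t=0,i=1, bit15=0)
  nb .###.: next=#  (t=1,i=3, bit14=1)
  nb .##.#: next=#  (t=2,i=12, bit13=1)
  nb .##..: next=#  (t=1,i=12, bit12=1)
  nb .#.##: next=.  (t=3,i=9, bit11=0)
  nb .#.#.: next=.  (t=0,i=9, bit10=0)
  nb .#..#: next=#  (t=2,i=1, bit9=1)
  nb .#...: next=#  (t=0,i=11, bit8=1)
  nb ..###: next=.  (t=0,i=0, bit7=0)
  nb ..##.: next=#  (t=1,i=11, bit6=1)
  nb ..#.#: next=.  (t=3,i=4, bit5=0)
  nb ..#..: next=#  (t=1,i=7, bit4=1)
  nb ...##: next=.  (t=0,i=13, bit3=0)
  nb ...#.: next=.  (t=4,i=13, bit2=0)
  nb ....#: next=.  (t=4,i=12, bit1=0)
  nb .....: next=.  (t=4,i=5, bit0=0)
  bits 10011110010000110111001101010000 = 2655220560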